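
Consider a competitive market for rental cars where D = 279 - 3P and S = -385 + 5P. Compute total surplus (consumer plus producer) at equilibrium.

Equilibrium: 279 - 3P = -385 + 5P gives P* = 83, Q* = 30.
Demand choke price: P = 93; supply starts at P = 77.
CS = ½(93 − 83)(30) = 150; PS = ½(83 − 77)(30) = 90.

Total surplus = 240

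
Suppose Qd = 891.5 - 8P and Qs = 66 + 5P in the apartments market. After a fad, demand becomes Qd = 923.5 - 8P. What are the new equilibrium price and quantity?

P' = 1715/26, Q' = 10291/26

Original equilibrium: P* = 63.5, Q* = 383.5.
New equilibrium: 923.5 - 8P = 66 + 5P, so 857.5 = 13P and P' = 1715/26; Q' = 923.5 − 8(1715/26) = 10291/26.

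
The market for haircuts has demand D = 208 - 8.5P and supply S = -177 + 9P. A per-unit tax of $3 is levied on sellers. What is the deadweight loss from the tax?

Pre-tax equilibrium: P* = 22, Q* = 21.
Tax on sellers shifts supply to S = -177 + 9(P − 3) = -204 + 9P.
208 - 8.5P = -204 + 9P gives buyer price Pb = 824/35; sellers receive Ps = 824/35 − 3 = 719/35.
New quantity: Q = 208 − 8.5(824/35) = 276/35.
DWL = ½ × 3 × (21 − 276/35) = 1377/70.

Deadweight loss = 1377/70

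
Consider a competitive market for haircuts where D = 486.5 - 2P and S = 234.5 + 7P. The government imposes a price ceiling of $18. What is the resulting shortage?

Shortage = 90

Equilibrium price would be P* = 28, so the ceiling at 18 binds.
At P = 18: D = 486.5 − 2(18) = 450.5, S = 234.5 + 7(18) = 360.5.
Shortage = 450.5 − 360.5 = 90.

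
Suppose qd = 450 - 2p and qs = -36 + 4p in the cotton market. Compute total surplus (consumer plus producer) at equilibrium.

Equilibrium: 450 - 2p = -36 + 4p gives p* = 81, q* = 288.
Demand choke price: p = 225; supply starts at p = 9.
CS = ½(225 − 81)(288) = 20736; PS = ½(81 − 9)(288) = 10368.

Total surplus = 31104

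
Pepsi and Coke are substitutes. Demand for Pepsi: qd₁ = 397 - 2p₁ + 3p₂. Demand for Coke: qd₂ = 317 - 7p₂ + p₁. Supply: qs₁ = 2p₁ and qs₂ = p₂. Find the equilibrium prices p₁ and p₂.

Market 1: 397 - 2p₁ + 3p₂ = 2p₁ → 4p₁ - 3p₂ = 397.
Market 2: 8p₂ - p₁ = 317.
Eliminating p₂: 8×(1) + 3×(2) gives 29p₁ = 4127, so p₁ = 4127/29.
Back-substitute into (2): p₂ = (317 + 1×4127/29) / 8 = 1665/29.

p₁ = 4127/29, p₂ = 1665/29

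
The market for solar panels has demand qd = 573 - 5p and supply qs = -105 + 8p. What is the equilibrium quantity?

q* = 4059/13

Set qd = qs: 573 - 5p = -105 + 8p.
678 = 13p, so p* = 678/13.
q* = 573 − 5(678/13) = 4059/13.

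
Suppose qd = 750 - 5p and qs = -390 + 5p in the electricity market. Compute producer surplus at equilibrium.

Equilibrium: 750 - 5p = -390 + 5p gives p* = 114, q* = 180.
Supply starts at p = 78 (where qs = 0).
PS = ½(114 − 78)(180) = 3240.

Producer surplus = 3240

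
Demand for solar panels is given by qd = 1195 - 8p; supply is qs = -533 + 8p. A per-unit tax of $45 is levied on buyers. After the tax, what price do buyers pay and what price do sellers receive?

Pre-tax equilibrium: p* = 108, q* = 331.
Tax on buyers shifts demand to qd = 1195 − 8(p + 45) = 835 - 8p.
835 - 8p = -533 + 8p gives seller price ps = 85.5; buyers pay pb = 85.5 + 45 = 130.5.
New quantity: q = 1195 − 8(130.5) = 151.

Buyers pay $130.5, sellers receive $85.5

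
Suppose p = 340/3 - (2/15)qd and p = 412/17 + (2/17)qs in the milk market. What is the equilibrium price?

Set the two price expressions equal: 340/3 - (2/15)q = 412/17 + (2/17)q.
4544/51 = (64/255)q, so q* = 355.
p* = 340/3 − (2/15)(355) = 66.

p* = 66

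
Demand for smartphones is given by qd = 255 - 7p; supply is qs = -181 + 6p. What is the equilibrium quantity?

q* = 263/13

Set qd = qs: 255 - 7p = -181 + 6p.
436 = 13p, so p* = 436/13.
q* = 255 − 7(436/13) = 263/13.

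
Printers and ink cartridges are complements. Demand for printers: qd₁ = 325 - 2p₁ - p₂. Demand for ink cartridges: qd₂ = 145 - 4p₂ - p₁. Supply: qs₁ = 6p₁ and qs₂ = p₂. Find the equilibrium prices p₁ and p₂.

p₁ = 1480/39, p₂ = 835/39

Market 1: 325 - 2p₁ - p₂ = 6p₁ → 8p₁ + p₂ = 325.
Market 2: 5p₂ + p₁ = 145.
Eliminating p₂: 5×(1) − 1×(2) gives 39p₁ = 1480, so p₁ = 1480/39.
Back-substitute into (2): p₂ = (145 − 1×1480/39) / 5 = 835/39.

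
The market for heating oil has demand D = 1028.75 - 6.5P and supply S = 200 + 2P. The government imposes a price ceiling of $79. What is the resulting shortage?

Shortage = 157.25

Equilibrium price would be P* = 97.5, so the ceiling at 79 binds.
At P = 79: D = 1028.75 − 6.5(79) = 515.25, S = 200 + 2(79) = 358.
Shortage = 515.25 − 358 = 157.25.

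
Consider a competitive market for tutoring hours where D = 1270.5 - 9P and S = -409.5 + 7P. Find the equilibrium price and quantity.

Set D = S: 1270.5 - 9P = -409.5 + 7P.
1680 = 16P, so P* = 105.
Q* = 1270.5 − 9(105) = 325.5.

P* = 105, Q* = 325.5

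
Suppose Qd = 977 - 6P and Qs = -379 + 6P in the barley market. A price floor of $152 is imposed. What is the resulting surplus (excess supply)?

Equilibrium price would be P* = 113, so the floor at 152 binds.
At P = 152: Qd = 65, Qs = 533.
Surplus = 533 − 65 = 468.

Surplus = 468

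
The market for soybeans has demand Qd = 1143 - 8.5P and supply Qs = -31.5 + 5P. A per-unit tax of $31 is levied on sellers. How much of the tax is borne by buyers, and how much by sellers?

Buyers bear 310/27, sellers bear 527/27

Pre-tax equilibrium: P* = 87, Q* = 403.5.
Tax on sellers shifts supply to Qs = -31.5 + 5(P − 31) = -186.5 + 5P.
1143 - 8.5P = -186.5 + 5P gives buyer price Pb = 2659/27; sellers receive Ps = 2659/27 − 31 = 1822/27.
New quantity: Q = 1143 − 8.5(2659/27) = 16519/54.
Buyer burden = 2659/27 − 87 = 310/27; seller burden = 87 − 1822/27 = 527/27.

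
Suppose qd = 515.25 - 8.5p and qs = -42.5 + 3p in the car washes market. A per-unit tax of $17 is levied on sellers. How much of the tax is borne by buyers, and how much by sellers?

Buyers bear 102/23, sellers bear 289/23

Pre-tax equilibrium: p* = 48.5, q* = 103.
Tax on sellers shifts supply to qs = -42.5 + 3(p − 17) = -93.5 + 3p.
515.25 - 8.5p = -93.5 + 3p gives buyer price pb = 2435/46; sellers receive ps = 2435/46 − 17 = 1653/46.
New quantity: q = 515.25 − 8.5(2435/46) = 1502/23.
Buyer burden = 2435/46 − 48.5 = 102/23; seller burden = 48.5 − 1653/46 = 289/23.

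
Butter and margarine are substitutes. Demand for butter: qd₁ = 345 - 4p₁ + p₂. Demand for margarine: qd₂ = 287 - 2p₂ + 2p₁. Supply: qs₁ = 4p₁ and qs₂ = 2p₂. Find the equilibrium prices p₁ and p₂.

Market 1: 345 - 4p₁ + p₂ = 4p₁ → 8p₁ - p₂ = 345.
Market 2: 4p₂ - 2p₁ = 287.
Eliminating p₂: 4×(1) + 1×(2) gives 30p₁ = 1667, so p₁ = 1667/30.
Back-substitute into (2): p₂ = (287 + 2×1667/30) / 4 = 1493/15.

p₁ = 1667/30, p₂ = 1493/15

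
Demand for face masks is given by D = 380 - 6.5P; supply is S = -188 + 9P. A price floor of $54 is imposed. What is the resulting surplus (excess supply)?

Surplus = 269

Equilibrium price would be P* = 1136/31, so the floor at 54 binds.
At P = 54: D = 29, S = 298.
Surplus = 298 − 29 = 269.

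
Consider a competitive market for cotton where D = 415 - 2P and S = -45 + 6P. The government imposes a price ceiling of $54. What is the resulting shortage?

Equilibrium price would be P* = 57.5, so the ceiling at 54 binds.
At P = 54: D = 415 − 2(54) = 307, S = -45 + 6(54) = 279.
Shortage = 307 − 279 = 28.

Shortage = 28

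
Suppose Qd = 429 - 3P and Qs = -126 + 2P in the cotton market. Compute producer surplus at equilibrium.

Producer surplus = 2304

Equilibrium: 429 - 3P = -126 + 2P gives P* = 111, Q* = 96.
Supply starts at P = 63 (where Qs = 0).
PS = ½(111 − 63)(96) = 2304.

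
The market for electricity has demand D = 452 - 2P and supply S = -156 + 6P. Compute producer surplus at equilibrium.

Equilibrium: 452 - 2P = -156 + 6P gives P* = 76, Q* = 300.
Supply starts at P = 26 (where S = 0).
PS = ½(76 − 26)(300) = 7500.

Producer surplus = 7500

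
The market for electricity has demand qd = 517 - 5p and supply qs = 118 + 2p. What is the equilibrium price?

Set qd = qs: 517 - 5p = 118 + 2p.
399 = 7p, so p* = 57.
q* = 517 − 5(57) = 232.

p* = 57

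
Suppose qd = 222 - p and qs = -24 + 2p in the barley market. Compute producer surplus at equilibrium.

Equilibrium: 222 - p = -24 + 2p gives p* = 82, q* = 140.
Supply starts at p = 12 (where qs = 0).
PS = ½(82 − 12)(140) = 4900.

Producer surplus = 4900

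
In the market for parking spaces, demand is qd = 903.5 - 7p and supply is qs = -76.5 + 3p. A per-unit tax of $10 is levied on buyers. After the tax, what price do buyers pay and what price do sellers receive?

Pre-tax equilibrium: p* = 98, q* = 217.5.
Tax on buyers shifts demand to qd = 903.5 − 7(p + 10) = 833.5 - 7p.
833.5 - 7p = -76.5 + 3p gives seller price ps = 91; buyers pay pb = 91 + 10 = 101.
New quantity: q = 903.5 − 7(101) = 196.5.

Buyers pay $101, sellers receive $91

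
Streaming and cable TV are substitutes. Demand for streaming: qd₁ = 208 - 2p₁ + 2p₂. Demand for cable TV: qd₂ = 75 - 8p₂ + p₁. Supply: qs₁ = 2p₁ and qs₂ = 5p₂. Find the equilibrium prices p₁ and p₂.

p₁ = 57.08, p₂ = 10.16

Market 1: 208 - 2p₁ + 2p₂ = 2p₁ → 4p₁ - 2p₂ = 208.
Market 2: 13p₂ - p₁ = 75.
Eliminating p₂: 13×(1) + 2×(2) gives 50p₁ = 2854, so p₁ = 57.08.
Back-substitute into (2): p₂ = (75 + 1×57.08) / 13 = 10.16.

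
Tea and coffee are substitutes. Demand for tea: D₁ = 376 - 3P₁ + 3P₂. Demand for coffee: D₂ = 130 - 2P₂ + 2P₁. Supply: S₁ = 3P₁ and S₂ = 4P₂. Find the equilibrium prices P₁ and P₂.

P₁ = 88.2, P₂ = 766/15

Market 1: 376 - 3P₁ + 3P₂ = 3P₁ → 6P₁ - 3P₂ = 376.
Market 2: 6P₂ - 2P₁ = 130.
Eliminating P₂: 6×(1) + 3×(2) gives 30P₁ = 2646, so P₁ = 88.2.
Back-substitute into (2): P₂ = (130 + 2×88.2) / 6 = 766/15.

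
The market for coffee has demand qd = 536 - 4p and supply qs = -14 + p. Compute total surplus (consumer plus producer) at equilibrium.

Total surplus = 5760

Equilibrium: 536 - 4p = -14 + p gives p* = 110, q* = 96.
Demand choke price: p = 134; supply starts at p = 14.
CS = ½(134 − 110)(96) = 1152; PS = ½(110 − 14)(96) = 4608.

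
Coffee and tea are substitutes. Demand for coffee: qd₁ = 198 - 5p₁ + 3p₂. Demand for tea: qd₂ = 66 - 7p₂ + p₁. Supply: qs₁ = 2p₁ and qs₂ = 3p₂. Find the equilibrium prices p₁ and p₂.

Market 1: 198 - 5p₁ + 3p₂ = 2p₁ → 7p₁ - 3p₂ = 198.
Market 2: 10p₂ - p₁ = 66.
Eliminating p₂: 10×(1) + 3×(2) gives 67p₁ = 2178, so p₁ = 2178/67.
Back-substitute into (2): p₂ = (66 + 1×2178/67) / 10 = 660/67.

p₁ = 2178/67, p₂ = 660/67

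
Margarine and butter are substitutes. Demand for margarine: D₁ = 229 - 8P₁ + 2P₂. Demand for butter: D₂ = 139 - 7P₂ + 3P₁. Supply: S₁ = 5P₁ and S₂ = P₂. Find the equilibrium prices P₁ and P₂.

Market 1: 229 - 8P₁ + 2P₂ = 5P₁ → 13P₁ - 2P₂ = 229.
Market 2: 8P₂ - 3P₁ = 139.
Eliminating P₂: 8×(1) + 2×(2) gives 98P₁ = 2110, so P₁ = 1055/49.
Back-substitute into (2): P₂ = (139 + 3×1055/49) / 8 = 1247/49.

P₁ = 1055/49, P₂ = 1247/49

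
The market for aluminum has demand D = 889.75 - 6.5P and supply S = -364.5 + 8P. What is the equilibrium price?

Set D = S: 889.75 - 6.5P = -364.5 + 8P.
1254.25 = 14.5P, so P* = 86.5.
Q* = 889.75 − 6.5(86.5) = 327.5.

P* = 86.5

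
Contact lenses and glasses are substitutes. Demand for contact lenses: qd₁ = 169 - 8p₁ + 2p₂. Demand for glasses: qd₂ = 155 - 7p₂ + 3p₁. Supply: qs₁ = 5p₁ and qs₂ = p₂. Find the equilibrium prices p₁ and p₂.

p₁ = 831/49, p₂ = 1261/49

Market 1: 169 - 8p₁ + 2p₂ = 5p₁ → 13p₁ - 2p₂ = 169.
Market 2: 8p₂ - 3p₁ = 155.
Eliminating p₂: 8×(1) + 2×(2) gives 98p₁ = 1662, so p₁ = 831/49.
Back-substitute into (2): p₂ = (155 + 3×831/49) / 8 = 1261/49.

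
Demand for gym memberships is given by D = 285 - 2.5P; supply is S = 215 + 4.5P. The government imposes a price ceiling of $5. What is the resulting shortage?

Equilibrium price would be P* = 10, so the ceiling at 5 binds.
At P = 5: D = 285 − 2.5(5) = 272.5, S = 215 + 4.5(5) = 237.5.
Shortage = 272.5 − 237.5 = 35.

Shortage = 35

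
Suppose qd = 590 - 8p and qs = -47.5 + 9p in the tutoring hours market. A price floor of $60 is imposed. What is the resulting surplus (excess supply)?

Equilibrium price would be p* = 37.5, so the floor at 60 binds.
At p = 60: qd = 110, qs = 492.5.
Surplus = 492.5 − 110 = 382.5.

Surplus = 382.5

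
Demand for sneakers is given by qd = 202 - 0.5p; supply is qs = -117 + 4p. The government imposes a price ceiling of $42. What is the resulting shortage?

Equilibrium price would be p* = 638/9, so the ceiling at 42 binds.
At p = 42: qd = 202 − 0.5(42) = 181, qs = -117 + 4(42) = 51.
Shortage = 181 − 51 = 130.

Shortage = 130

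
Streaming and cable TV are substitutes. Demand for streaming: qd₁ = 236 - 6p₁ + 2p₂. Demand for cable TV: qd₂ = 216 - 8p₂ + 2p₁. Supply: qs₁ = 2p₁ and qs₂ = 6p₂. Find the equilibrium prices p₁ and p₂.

p₁ = 934/27, p₂ = 550/27

Market 1: 236 - 6p₁ + 2p₂ = 2p₁ → 8p₁ - 2p₂ = 236.
Market 2: 14p₂ - 2p₁ = 216.
Eliminating p₂: 14×(1) + 2×(2) gives 108p₁ = 3736, so p₁ = 934/27.
Back-substitute into (2): p₂ = (216 + 2×934/27) / 14 = 550/27.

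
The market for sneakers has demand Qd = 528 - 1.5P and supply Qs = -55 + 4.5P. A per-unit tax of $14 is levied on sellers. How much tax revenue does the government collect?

Tax revenue = 5131

Pre-tax equilibrium: P* = 583/6, Q* = 382.25.
Tax on sellers shifts supply to Qs = -55 + 4.5(P − 14) = -118 + 4.5P.
528 - 1.5P = -118 + 4.5P gives buyer price Pb = 323/3; sellers receive Ps = 323/3 − 14 = 281/3.
New quantity: Q = 528 − 1.5(323/3) = 366.5.
Revenue = 14 × 366.5 = 5131.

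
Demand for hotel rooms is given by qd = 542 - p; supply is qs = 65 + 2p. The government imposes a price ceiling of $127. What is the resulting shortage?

Shortage = 96

Equilibrium price would be p* = 159, so the ceiling at 127 binds.
At p = 127: qd = 542 − 1(127) = 415, qs = 65 + 2(127) = 319.
Shortage = 415 − 319 = 96.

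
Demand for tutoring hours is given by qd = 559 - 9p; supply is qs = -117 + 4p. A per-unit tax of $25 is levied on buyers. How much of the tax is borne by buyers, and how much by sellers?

Buyers bear 100/13, sellers bear 225/13

Pre-tax equilibrium: p* = 52, q* = 91.
Tax on buyers shifts demand to qd = 559 − 9(p + 25) = 334 - 9p.
334 - 9p = -117 + 4p gives seller price ps = 451/13; buyers pay pb = 451/13 + 25 = 776/13.
New quantity: q = 559 − 9(776/13) = 283/13.
Buyer burden = 776/13 − 52 = 100/13; seller burden = 52 − 451/13 = 225/13.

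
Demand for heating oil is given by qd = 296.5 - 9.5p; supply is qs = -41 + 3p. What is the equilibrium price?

p* = 27

Set qd = qs: 296.5 - 9.5p = -41 + 3p.
337.5 = 12.5p, so p* = 27.
q* = 296.5 − 9.5(27) = 40.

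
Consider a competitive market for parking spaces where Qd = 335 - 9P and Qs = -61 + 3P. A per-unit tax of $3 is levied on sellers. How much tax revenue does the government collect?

Tax revenue = 93.75

Pre-tax equilibrium: P* = 33, Q* = 38.
Tax on sellers shifts supply to Qs = -61 + 3(P − 3) = -70 + 3P.
335 - 9P = -70 + 3P gives buyer price Pb = 33.75; sellers receive Ps = 33.75 − 3 = 30.75.
New quantity: Q = 335 − 9(33.75) = 31.25.
Revenue = 3 × 31.25 = 93.75.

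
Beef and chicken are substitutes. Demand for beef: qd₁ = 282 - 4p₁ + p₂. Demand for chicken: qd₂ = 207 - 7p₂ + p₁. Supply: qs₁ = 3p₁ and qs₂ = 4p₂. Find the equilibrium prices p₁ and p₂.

p₁ = 3309/76, p₂ = 1731/76

Market 1: 282 - 4p₁ + p₂ = 3p₁ → 7p₁ - p₂ = 282.
Market 2: 11p₂ - p₁ = 207.
Eliminating p₂: 11×(1) + 1×(2) gives 76p₁ = 3309, so p₁ = 3309/76.
Back-substitute into (2): p₂ = (207 + 1×3309/76) / 11 = 1731/76.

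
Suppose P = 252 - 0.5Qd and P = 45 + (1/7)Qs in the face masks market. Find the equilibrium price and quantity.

P* = 91, Q* = 322

Set the two price expressions equal: 252 - 0.5Q = 45 + (1/7)Q.
207 = (9/14)Q, so Q* = 322.
P* = 252 − (0.5)(322) = 91.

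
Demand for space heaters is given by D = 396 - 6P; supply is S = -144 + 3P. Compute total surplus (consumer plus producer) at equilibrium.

Equilibrium: 396 - 6P = -144 + 3P gives P* = 60, Q* = 36.
Demand choke price: P = 66; supply starts at P = 48.
CS = ½(66 − 60)(36) = 108; PS = ½(60 − 48)(36) = 216.

Total surplus = 324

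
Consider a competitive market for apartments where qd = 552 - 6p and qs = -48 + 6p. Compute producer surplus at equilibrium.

Equilibrium: 552 - 6p = -48 + 6p gives p* = 50, q* = 252.
Supply starts at p = 8 (where qs = 0).
PS = ½(50 − 8)(252) = 5292.

Producer surplus = 5292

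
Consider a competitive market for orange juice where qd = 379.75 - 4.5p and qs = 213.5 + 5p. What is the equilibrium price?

Set qd = qs: 379.75 - 4.5p = 213.5 + 5p.
166.25 = 9.5p, so p* = 17.5.
q* = 379.75 − 4.5(17.5) = 301.

p* = 17.5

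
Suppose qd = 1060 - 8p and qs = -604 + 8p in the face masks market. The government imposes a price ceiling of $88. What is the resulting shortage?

Equilibrium price would be p* = 104, so the ceiling at 88 binds.
At p = 88: qd = 1060 − 8(88) = 356, qs = -604 + 8(88) = 100.
Shortage = 356 − 100 = 256.

Shortage = 256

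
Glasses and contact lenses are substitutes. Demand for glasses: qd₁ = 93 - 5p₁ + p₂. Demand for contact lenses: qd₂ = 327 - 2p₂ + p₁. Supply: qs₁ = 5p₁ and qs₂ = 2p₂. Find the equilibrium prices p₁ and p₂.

Market 1: 93 - 5p₁ + p₂ = 5p₁ → 10p₁ - p₂ = 93.
Market 2: 4p₂ - p₁ = 327.
Eliminating p₂: 4×(1) + 1×(2) gives 39p₁ = 699, so p₁ = 233/13.
Back-substitute into (2): p₂ = (327 + 1×233/13) / 4 = 1121/13.

p₁ = 233/13, p₂ = 1121/13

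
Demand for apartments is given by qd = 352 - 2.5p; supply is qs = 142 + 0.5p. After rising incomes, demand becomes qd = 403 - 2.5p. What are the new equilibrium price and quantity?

p' = 87, q' = 185.5

Original equilibrium: p* = 70, q* = 177.
New equilibrium: 403 - 2.5p = 142 + 0.5p, so 261 = 3p and p' = 87; q' = 403 − 2.5(87) = 185.5.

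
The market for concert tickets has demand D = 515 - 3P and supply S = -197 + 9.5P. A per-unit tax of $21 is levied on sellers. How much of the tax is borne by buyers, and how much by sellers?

Pre-tax equilibrium: P* = 56.96, Q* = 344.12.
Tax on sellers shifts supply to S = -197 + 9.5(P − 21) = -396.5 + 9.5P.
515 - 3P = -396.5 + 9.5P gives buyer price Pb = 72.92; sellers receive Ps = 72.92 − 21 = 51.92.
New quantity: Q = 515 − 3(72.92) = 296.24.
Buyer burden = 72.92 − 56.96 = 15.96; seller burden = 56.96 − 51.92 = 5.04.

Buyers bear $15.96, sellers bear $5.04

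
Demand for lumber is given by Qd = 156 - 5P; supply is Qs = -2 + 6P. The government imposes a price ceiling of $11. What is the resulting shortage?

Equilibrium price would be P* = 158/11, so the ceiling at 11 binds.
At P = 11: Qd = 156 − 5(11) = 101, Qs = -2 + 6(11) = 64.
Shortage = 101 − 64 = 37.

Shortage = 37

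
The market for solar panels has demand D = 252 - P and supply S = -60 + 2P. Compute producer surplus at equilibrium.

Producer surplus = 5476

Equilibrium: 252 - P = -60 + 2P gives P* = 104, Q* = 148.
Supply starts at P = 30 (where S = 0).
PS = ½(104 − 30)(148) = 5476.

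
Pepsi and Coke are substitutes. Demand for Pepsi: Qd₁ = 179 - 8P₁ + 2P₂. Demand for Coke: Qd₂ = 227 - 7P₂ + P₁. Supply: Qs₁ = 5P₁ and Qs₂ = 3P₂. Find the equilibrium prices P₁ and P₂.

Market 1: 179 - 8P₁ + 2P₂ = 5P₁ → 13P₁ - 2P₂ = 179.
Market 2: 10P₂ - P₁ = 227.
Eliminating P₂: 10×(1) + 2×(2) gives 128P₁ = 2244, so P₁ = 17.53125.
Back-substitute into (2): P₂ = (227 + 1×17.53125) / 10 = 24.453125.

P₁ = 17.53125, P₂ = 24.453125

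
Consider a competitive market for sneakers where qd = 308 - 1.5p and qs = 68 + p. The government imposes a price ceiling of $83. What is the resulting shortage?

Shortage = 32.5

Equilibrium price would be p* = 96, so the ceiling at 83 binds.
At p = 83: qd = 308 − 1.5(83) = 183.5, qs = 68 + 1(83) = 151.
Shortage = 183.5 − 151 = 32.5.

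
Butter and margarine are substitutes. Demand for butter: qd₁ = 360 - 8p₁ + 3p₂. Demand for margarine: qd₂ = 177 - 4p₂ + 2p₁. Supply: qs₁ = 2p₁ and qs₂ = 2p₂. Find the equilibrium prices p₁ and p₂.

p₁ = 299/6, p₂ = 415/9

Market 1: 360 - 8p₁ + 3p₂ = 2p₁ → 10p₁ - 3p₂ = 360.
Market 2: 6p₂ - 2p₁ = 177.
Eliminating p₂: 6×(1) + 3×(2) gives 54p₁ = 2691, so p₁ = 299/6.
Back-substitute into (2): p₂ = (177 + 2×299/6) / 6 = 415/9.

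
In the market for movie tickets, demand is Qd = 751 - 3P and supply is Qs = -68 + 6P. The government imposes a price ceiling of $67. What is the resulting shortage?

Equilibrium price would be P* = 91, so the ceiling at 67 binds.
At P = 67: Qd = 751 − 3(67) = 550, Qs = -68 + 6(67) = 334.
Shortage = 550 − 334 = 216.

Shortage = 216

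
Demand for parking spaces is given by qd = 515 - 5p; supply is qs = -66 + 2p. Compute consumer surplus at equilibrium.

Equilibrium: 515 - 5p = -66 + 2p gives p* = 83, q* = 100.
Demand choke price (qd = 0): p = 103.
CS = ½(103 − 83)(100) = 1000.

Consumer surplus = 1000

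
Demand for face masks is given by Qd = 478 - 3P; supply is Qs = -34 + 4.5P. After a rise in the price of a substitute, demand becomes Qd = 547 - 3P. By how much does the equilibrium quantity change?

ΔQ = 41.4

Original equilibrium: P* = 1024/15, Q* = 273.2.
New equilibrium: 547 - 3P = -34 + 4.5P, so 581 = 7.5P and P' = 1162/15; Q' = 547 − 3(1162/15) = 314.6.
Change in quantity: 314.6 − 273.2 = 41.4.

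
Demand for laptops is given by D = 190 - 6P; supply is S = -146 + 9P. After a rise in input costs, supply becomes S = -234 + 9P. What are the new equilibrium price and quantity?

Original equilibrium: P* = 22.4, Q* = 55.6.
New equilibrium: 190 - 6P = -234 + 9P, so 424 = 15P and P' = 424/15; Q' = 190 − 6(424/15) = 20.4.

P' = 424/15, Q' = 20.4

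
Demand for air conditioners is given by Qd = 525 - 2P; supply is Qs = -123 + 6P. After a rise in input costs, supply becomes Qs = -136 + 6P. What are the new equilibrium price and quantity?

Original equilibrium: P* = 81, Q* = 363.
New equilibrium: 525 - 2P = -136 + 6P, so 661 = 8P and P' = 82.625; Q' = 525 − 2(82.625) = 359.75.

P' = 82.625, Q' = 359.75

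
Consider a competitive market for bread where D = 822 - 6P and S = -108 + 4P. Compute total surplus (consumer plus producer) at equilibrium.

Equilibrium: 822 - 6P = -108 + 4P gives P* = 93, Q* = 264.
Demand choke price: P = 137; supply starts at P = 27.
CS = ½(137 − 93)(264) = 5808; PS = ½(93 − 27)(264) = 8712.

Total surplus = 14520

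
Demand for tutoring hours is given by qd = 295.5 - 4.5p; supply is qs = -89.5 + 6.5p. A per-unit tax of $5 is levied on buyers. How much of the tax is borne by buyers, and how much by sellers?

Buyers bear 65/22, sellers bear 45/22

Pre-tax equilibrium: p* = 35, q* = 138.
Tax on buyers shifts demand to qd = 295.5 − 4.5(p + 5) = 273 - 4.5p.
273 - 4.5p = -89.5 + 6.5p gives seller price ps = 725/22; buyers pay pb = 725/22 + 5 = 835/22.
New quantity: q = 295.5 − 4.5(835/22) = 5487/44.
Buyer burden = 835/22 − 35 = 65/22; seller burden = 35 − 725/22 = 45/22.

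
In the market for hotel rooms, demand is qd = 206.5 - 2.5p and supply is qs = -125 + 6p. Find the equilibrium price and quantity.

Set qd = qs: 206.5 - 2.5p = -125 + 6p.
331.5 = 8.5p, so p* = 39.
q* = 206.5 − 2.5(39) = 109.

p* = 39, q* = 109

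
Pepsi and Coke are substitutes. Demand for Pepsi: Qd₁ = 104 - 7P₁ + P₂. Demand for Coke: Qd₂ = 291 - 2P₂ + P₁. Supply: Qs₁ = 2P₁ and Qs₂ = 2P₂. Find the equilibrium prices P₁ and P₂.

P₁ = 20.2, P₂ = 77.8

Market 1: 104 - 7P₁ + P₂ = 2P₁ → 9P₁ - P₂ = 104.
Market 2: 4P₂ - P₁ = 291.
Eliminating P₂: 4×(1) + 1×(2) gives 35P₁ = 707, so P₁ = 20.2.
Back-substitute into (2): P₂ = (291 + 1×20.2) / 4 = 77.8.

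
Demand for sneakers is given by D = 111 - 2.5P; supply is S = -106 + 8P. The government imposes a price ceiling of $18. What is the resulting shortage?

Equilibrium price would be P* = 62/3, so the ceiling at 18 binds.
At P = 18: D = 111 − 2.5(18) = 66, S = -106 + 8(18) = 38.
Shortage = 66 − 38 = 28.

Shortage = 28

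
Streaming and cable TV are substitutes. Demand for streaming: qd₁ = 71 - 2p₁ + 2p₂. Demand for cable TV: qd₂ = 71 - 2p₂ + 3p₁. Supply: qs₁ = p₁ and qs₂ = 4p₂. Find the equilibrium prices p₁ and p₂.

p₁ = 142/3, p₂ = 35.5

Market 1: 71 - 2p₁ + 2p₂ = p₁ → 3p₁ - 2p₂ = 71.
Market 2: 6p₂ - 3p₁ = 71.
Eliminating p₂: 6×(1) + 2×(2) gives 12p₁ = 568, so p₁ = 142/3.
Back-substitute into (2): p₂ = (71 + 3×142/3) / 6 = 35.5.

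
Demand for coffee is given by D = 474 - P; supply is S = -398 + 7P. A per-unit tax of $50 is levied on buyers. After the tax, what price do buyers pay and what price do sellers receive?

Pre-tax equilibrium: P* = 109, Q* = 365.
Tax on buyers shifts demand to D = 474 − 1(P + 50) = 424 - P.
424 - P = -398 + 7P gives seller price Ps = 102.75; buyers pay Pb = 102.75 + 50 = 152.75.
New quantity: Q = 474 − 1(152.75) = 321.25.

Buyers pay $152.75, sellers receive $102.75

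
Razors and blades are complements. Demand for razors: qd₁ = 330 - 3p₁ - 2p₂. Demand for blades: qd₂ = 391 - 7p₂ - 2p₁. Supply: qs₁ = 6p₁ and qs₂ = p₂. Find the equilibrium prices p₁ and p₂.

Market 1: 330 - 3p₁ - 2p₂ = 6p₁ → 9p₁ + 2p₂ = 330.
Market 2: 8p₂ + 2p₁ = 391.
Eliminating p₂: 8×(1) − 2×(2) gives 68p₁ = 1858, so p₁ = 929/34.
Back-substitute into (2): p₂ = (391 − 2×929/34) / 8 = 2859/68.

p₁ = 929/34, p₂ = 2859/68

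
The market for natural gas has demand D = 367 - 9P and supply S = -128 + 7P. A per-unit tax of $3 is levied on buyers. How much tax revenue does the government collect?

Pre-tax equilibrium: P* = 30.9375, Q* = 88.5625.
Tax on buyers shifts demand to D = 367 − 9(P + 3) = 340 - 9P.
340 - 9P = -128 + 7P gives seller price Ps = 29.25; buyers pay Pb = 29.25 + 3 = 32.25.
New quantity: Q = 367 − 9(32.25) = 76.75.
Revenue = 3 × 76.75 = 230.25.

Tax revenue = 230.25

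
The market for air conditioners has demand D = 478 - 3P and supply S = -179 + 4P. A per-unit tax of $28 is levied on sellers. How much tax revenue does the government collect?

Tax revenue = 4156

Pre-tax equilibrium: P* = 657/7, Q* = 1375/7.
Tax on sellers shifts supply to S = -179 + 4(P − 28) = -291 + 4P.
478 - 3P = -291 + 4P gives buyer price Pb = 769/7; sellers receive Ps = 769/7 − 28 = 573/7.
New quantity: Q = 478 − 3(769/7) = 1039/7.
Revenue = 28 × 1039/7 = 4156.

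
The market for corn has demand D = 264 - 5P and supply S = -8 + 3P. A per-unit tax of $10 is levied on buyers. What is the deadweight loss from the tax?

Pre-tax equilibrium: P* = 34, Q* = 94.
Tax on buyers shifts demand to D = 264 − 5(P + 10) = 214 - 5P.
214 - 5P = -8 + 3P gives seller price Ps = 27.75; buyers pay Pb = 27.75 + 10 = 37.75.
New quantity: Q = 264 − 5(37.75) = 75.25.
DWL = ½ × 10 × (94 − 75.25) = 93.75.

Deadweight loss = 93.75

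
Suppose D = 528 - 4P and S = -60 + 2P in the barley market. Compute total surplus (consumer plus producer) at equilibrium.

Equilibrium: 528 - 4P = -60 + 2P gives P* = 98, Q* = 136.
Demand choke price: P = 132; supply starts at P = 30.
CS = ½(132 − 98)(136) = 2312; PS = ½(98 − 30)(136) = 4624.

Total surplus = 6936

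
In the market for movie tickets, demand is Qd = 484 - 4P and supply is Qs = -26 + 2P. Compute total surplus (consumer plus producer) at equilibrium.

Equilibrium: 484 - 4P = -26 + 2P gives P* = 85, Q* = 144.
Demand choke price: P = 121; supply starts at P = 13.
CS = ½(121 − 85)(144) = 2592; PS = ½(85 − 13)(144) = 5184.

Total surplus = 7776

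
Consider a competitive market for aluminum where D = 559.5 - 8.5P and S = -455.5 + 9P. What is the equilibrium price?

Set D = S: 559.5 - 8.5P = -455.5 + 9P.
1015 = 17.5P, so P* = 58.
Q* = 559.5 − 8.5(58) = 66.5.

P* = 58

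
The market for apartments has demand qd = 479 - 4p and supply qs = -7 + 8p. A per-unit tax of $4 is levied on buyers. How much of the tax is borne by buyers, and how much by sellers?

Pre-tax equilibrium: p* = 40.5, q* = 317.
Tax on buyers shifts demand to qd = 479 − 4(p + 4) = 463 - 4p.
463 - 4p = -7 + 8p gives seller price ps = 235/6; buyers pay pb = 235/6 + 4 = 259/6.
New quantity: q = 479 − 4(259/6) = 919/3.
Buyer burden = 259/6 − 40.5 = 8/3; seller burden = 40.5 − 235/6 = 4/3.

Buyers bear 8/3, sellers bear 4/3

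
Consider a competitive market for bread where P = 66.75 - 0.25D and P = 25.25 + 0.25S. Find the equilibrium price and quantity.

P* = 46, Q* = 83

Set the two price expressions equal: 66.75 - 0.25Q = 25.25 + 0.25Q.
41.5 = 0.5Q, so Q* = 83.
P* = 66.75 − (0.25)(83) = 46.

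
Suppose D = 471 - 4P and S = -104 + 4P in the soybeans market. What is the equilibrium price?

Set D = S: 471 - 4P = -104 + 4P.
575 = 8P, so P* = 71.875.
Q* = 471 − 4(71.875) = 183.5.

P* = 71.875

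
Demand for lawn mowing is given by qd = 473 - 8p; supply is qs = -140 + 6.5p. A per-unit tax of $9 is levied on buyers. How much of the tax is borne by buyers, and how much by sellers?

Pre-tax equilibrium: p* = 1226/29, q* = 3909/29.
Tax on buyers shifts demand to qd = 473 − 8(p + 9) = 401 - 8p.
401 - 8p = -140 + 6.5p gives seller price ps = 1082/29; buyers pay pb = 1082/29 + 9 = 1343/29.
New quantity: q = 473 − 8(1343/29) = 2973/29.
Buyer burden = 1343/29 − 1226/29 = 117/29; seller burden = 1226/29 − 1082/29 = 144/29.

Buyers bear 117/29, sellers bear 144/29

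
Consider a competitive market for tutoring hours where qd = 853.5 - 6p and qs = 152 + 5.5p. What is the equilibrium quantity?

q* = 487.5

Set qd = qs: 853.5 - 6p = 152 + 5.5p.
701.5 = 11.5p, so p* = 61.
q* = 853.5 − 6(61) = 487.5.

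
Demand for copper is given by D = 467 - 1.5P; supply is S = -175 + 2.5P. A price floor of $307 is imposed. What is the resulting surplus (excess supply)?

Equilibrium price would be P* = 160.5, so the floor at 307 binds.
At P = 307: D = 6.5, S = 592.5.
Surplus = 592.5 − 6.5 = 586.

Surplus = 586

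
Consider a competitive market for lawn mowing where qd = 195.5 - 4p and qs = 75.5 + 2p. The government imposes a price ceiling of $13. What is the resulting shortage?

Shortage = 42

Equilibrium price would be p* = 20, so the ceiling at 13 binds.
At p = 13: qd = 195.5 − 4(13) = 143.5, qs = 75.5 + 2(13) = 101.5.
Shortage = 143.5 − 101.5 = 42.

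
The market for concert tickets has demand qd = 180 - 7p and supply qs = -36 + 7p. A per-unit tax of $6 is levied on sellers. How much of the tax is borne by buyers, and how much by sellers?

Buyers bear $3, sellers bear $3

Pre-tax equilibrium: p* = 108/7, q* = 72.
Tax on sellers shifts supply to qs = -36 + 7(p − 6) = -78 + 7p.
180 - 7p = -78 + 7p gives buyer price pb = 129/7; sellers receive ps = 129/7 − 6 = 87/7.
New quantity: q = 180 − 7(129/7) = 51.
Buyer burden = 129/7 − 108/7 = 3; seller burden = 108/7 − 87/7 = 3.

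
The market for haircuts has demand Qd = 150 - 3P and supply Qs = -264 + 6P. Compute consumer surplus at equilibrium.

Consumer surplus = 24

Equilibrium: 150 - 3P = -264 + 6P gives P* = 46, Q* = 12.
Demand choke price (Qd = 0): P = 50.
CS = ½(50 − 46)(12) = 24.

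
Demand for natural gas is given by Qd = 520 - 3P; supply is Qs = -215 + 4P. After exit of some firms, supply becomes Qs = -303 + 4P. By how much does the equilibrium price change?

Original equilibrium: P* = 105, Q* = 205.
New equilibrium: 520 - 3P = -303 + 4P, so 823 = 7P and P' = 823/7; Q' = 520 − 3(823/7) = 1171/7.
Change in price: 823/7 − 105 = 88/7.

ΔP = 88/7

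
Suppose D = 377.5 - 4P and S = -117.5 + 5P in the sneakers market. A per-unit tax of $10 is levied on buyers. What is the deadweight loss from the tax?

Deadweight loss = 1000/9

Pre-tax equilibrium: P* = 55, Q* = 157.5.
Tax on buyers shifts demand to D = 377.5 − 4(P + 10) = 337.5 - 4P.
337.5 - 4P = -117.5 + 5P gives seller price Ps = 455/9; buyers pay Pb = 455/9 + 10 = 545/9.
New quantity: Q = 377.5 − 4(545/9) = 2435/18.
DWL = ½ × 10 × (157.5 − 2435/18) = 1000/9.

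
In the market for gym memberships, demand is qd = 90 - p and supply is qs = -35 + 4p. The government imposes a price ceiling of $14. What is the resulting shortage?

Equilibrium price would be p* = 25, so the ceiling at 14 binds.
At p = 14: qd = 90 − 1(14) = 76, qs = -35 + 4(14) = 21.
Shortage = 76 − 21 = 55.

Shortage = 55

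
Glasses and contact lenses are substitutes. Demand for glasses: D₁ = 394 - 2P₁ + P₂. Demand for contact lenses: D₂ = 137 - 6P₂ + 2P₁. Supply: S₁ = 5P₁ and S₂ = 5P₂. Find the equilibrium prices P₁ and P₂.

Market 1: 394 - 2P₁ + P₂ = 5P₁ → 7P₁ - P₂ = 394.
Market 2: 11P₂ - 2P₁ = 137.
Eliminating P₂: 11×(1) + 1×(2) gives 75P₁ = 4471, so P₁ = 4471/75.
Back-substitute into (2): P₂ = (137 + 2×4471/75) / 11 = 1747/75.

P₁ = 4471/75, P₂ = 1747/75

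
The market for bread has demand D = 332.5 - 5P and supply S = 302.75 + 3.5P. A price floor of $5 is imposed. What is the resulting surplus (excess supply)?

Surplus = 12.75

Equilibrium price would be P* = 3.5, so the floor at 5 binds.
At P = 5: D = 307.5, S = 320.25.
Surplus = 320.25 − 307.5 = 12.75.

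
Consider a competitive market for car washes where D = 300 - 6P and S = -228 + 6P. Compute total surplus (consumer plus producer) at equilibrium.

Total surplus = 216

Equilibrium: 300 - 6P = -228 + 6P gives P* = 44, Q* = 36.
Demand choke price: P = 50; supply starts at P = 38.
CS = ½(50 − 44)(36) = 108; PS = ½(44 − 38)(36) = 108.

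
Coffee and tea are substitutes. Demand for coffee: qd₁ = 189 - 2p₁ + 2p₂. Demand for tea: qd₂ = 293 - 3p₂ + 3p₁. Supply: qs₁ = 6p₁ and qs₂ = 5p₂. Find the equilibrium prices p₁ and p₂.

Market 1: 189 - 2p₁ + 2p₂ = 6p₁ → 8p₁ - 2p₂ = 189.
Market 2: 8p₂ - 3p₁ = 293.
Eliminating p₂: 8×(1) + 2×(2) gives 58p₁ = 2098, so p₁ = 1049/29.
Back-substitute into (2): p₂ = (293 + 3×1049/29) / 8 = 2911/58.

p₁ = 1049/29, p₂ = 2911/58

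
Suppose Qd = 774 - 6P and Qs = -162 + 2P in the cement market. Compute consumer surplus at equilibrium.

Consumer surplus = 432

Equilibrium: 774 - 6P = -162 + 2P gives P* = 117, Q* = 72.
Demand choke price (Qd = 0): P = 129.
CS = ½(129 − 117)(72) = 432.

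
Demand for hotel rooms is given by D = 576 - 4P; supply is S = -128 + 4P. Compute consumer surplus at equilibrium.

Consumer surplus = 6272

Equilibrium: 576 - 4P = -128 + 4P gives P* = 88, Q* = 224.
Demand choke price (D = 0): P = 144.
CS = ½(144 − 88)(224) = 6272.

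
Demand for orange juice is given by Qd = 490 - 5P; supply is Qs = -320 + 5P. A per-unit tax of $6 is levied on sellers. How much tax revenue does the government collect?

Pre-tax equilibrium: P* = 81, Q* = 85.
Tax on sellers shifts supply to Qs = -320 + 5(P − 6) = -350 + 5P.
490 - 5P = -350 + 5P gives buyer price Pb = 84; sellers receive Ps = 84 − 6 = 78.
New quantity: Q = 490 − 5(84) = 70.
Revenue = 6 × 70 = 420.

Tax revenue = 420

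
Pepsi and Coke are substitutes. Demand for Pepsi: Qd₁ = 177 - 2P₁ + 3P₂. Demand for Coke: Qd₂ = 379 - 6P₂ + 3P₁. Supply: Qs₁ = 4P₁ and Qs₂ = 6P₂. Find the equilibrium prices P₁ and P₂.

P₁ = 1087/21, P₂ = 935/21

Market 1: 177 - 2P₁ + 3P₂ = 4P₁ → 6P₁ - 3P₂ = 177.
Market 2: 12P₂ - 3P₁ = 379.
Eliminating P₂: 12×(1) + 3×(2) gives 63P₁ = 3261, so P₁ = 1087/21.
Back-substitute into (2): P₂ = (379 + 3×1087/21) / 12 = 935/21.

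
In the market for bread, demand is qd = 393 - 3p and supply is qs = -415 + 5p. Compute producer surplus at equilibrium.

Producer surplus = 810

Equilibrium: 393 - 3p = -415 + 5p gives p* = 101, q* = 90.
Supply starts at p = 83 (where qs = 0).
PS = ½(101 − 83)(90) = 810.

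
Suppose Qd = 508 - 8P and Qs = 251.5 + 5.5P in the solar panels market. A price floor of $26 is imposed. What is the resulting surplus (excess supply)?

Equilibrium price would be P* = 19, so the floor at 26 binds.
At P = 26: Qd = 300, Qs = 394.5.
Surplus = 394.5 − 300 = 94.5.

Surplus = 94.5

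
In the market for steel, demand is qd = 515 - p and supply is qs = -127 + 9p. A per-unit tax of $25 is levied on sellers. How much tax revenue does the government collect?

Tax revenue = 10707.5

Pre-tax equilibrium: p* = 64.2, q* = 450.8.
Tax on sellers shifts supply to qs = -127 + 9(p − 25) = -352 + 9p.
515 - p = -352 + 9p gives buyer price pb = 86.7; sellers receive ps = 86.7 − 25 = 61.7.
New quantity: q = 515 − 1(86.7) = 428.3.
Revenue = 25 × 428.3 = 10707.5.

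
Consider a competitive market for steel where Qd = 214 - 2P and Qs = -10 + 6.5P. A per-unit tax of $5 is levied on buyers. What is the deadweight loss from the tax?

Deadweight loss = 325/17

Pre-tax equilibrium: P* = 448/17, Q* = 2742/17.
Tax on buyers shifts demand to Qd = 214 − 2(P + 5) = 204 - 2P.
204 - 2P = -10 + 6.5P gives seller price Ps = 428/17; buyers pay Pb = 428/17 + 5 = 513/17.
New quantity: Q = 214 − 2(513/17) = 2612/17.
DWL = ½ × 5 × (2742/17 − 2612/17) = 325/17.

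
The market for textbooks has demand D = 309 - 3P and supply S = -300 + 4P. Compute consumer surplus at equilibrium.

Equilibrium: 309 - 3P = -300 + 4P gives P* = 87, Q* = 48.
Demand choke price (D = 0): P = 103.
CS = ½(103 − 87)(48) = 384.

Consumer surplus = 384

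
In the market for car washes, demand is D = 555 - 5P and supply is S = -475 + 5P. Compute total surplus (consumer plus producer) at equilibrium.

Total surplus = 320

Equilibrium: 555 - 5P = -475 + 5P gives P* = 103, Q* = 40.
Demand choke price: P = 111; supply starts at P = 95.
CS = ½(111 − 103)(40) = 160; PS = ½(103 − 95)(40) = 160.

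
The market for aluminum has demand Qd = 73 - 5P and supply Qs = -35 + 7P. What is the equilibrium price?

Set Qd = Qs: 73 - 5P = -35 + 7P.
108 = 12P, so P* = 9.
Q* = 73 − 5(9) = 28.

P* = 9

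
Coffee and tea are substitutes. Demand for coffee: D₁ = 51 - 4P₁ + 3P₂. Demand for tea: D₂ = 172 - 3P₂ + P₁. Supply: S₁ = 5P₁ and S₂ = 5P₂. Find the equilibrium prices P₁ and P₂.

Market 1: 51 - 4P₁ + 3P₂ = 5P₁ → 9P₁ - 3P₂ = 51.
Market 2: 8P₂ - P₁ = 172.
Eliminating P₂: 8×(1) + 3×(2) gives 69P₁ = 924, so P₁ = 308/23.
Back-substitute into (2): P₂ = (172 + 1×308/23) / 8 = 533/23.

P₁ = 308/23, P₂ = 533/23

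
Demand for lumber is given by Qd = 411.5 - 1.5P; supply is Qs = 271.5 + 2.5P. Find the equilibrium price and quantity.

P* = 35, Q* = 359

Set Qd = Qs: 411.5 - 1.5P = 271.5 + 2.5P.
140 = 4P, so P* = 35.
Q* = 411.5 − 1.5(35) = 359.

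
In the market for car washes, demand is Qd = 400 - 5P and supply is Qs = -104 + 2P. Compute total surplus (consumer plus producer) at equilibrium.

Total surplus = 560

Equilibrium: 400 - 5P = -104 + 2P gives P* = 72, Q* = 40.
Demand choke price: P = 80; supply starts at P = 52.
CS = ½(80 − 72)(40) = 160; PS = ½(72 − 52)(40) = 400.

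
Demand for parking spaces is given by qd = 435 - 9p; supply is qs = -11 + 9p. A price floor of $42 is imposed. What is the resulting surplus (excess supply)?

Surplus = 310

Equilibrium price would be p* = 223/9, so the floor at 42 binds.
At p = 42: qd = 57, qs = 367.
Surplus = 367 − 57 = 310.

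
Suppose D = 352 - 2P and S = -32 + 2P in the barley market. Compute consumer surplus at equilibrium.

Consumer surplus = 6400

Equilibrium: 352 - 2P = -32 + 2P gives P* = 96, Q* = 160.
Demand choke price (D = 0): P = 176.
CS = ½(176 − 96)(160) = 6400.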